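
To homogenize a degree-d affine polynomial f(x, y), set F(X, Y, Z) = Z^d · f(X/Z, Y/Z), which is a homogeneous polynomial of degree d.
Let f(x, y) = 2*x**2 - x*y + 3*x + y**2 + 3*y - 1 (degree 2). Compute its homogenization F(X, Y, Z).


F(X, Y, Z) = 2*X**2 - X*Y + 3*X*Z + Y**2 + 3*Y*Z - Z**2

deg(f) = 2.
Substitute x = X/Z, y = Y/Z into f, then multiply by Z^2.
  monomial 2·x^2·y^0 ↦ 2·X^2·Y^0·Z^0.
  monomial -1·x^1·y^1 ↦ -1·X^1·Y^1·Z^0.
  monomial 3·x^1·y^0 ↦ 3·X^1·Y^0·Z^1.
  monomial 1·x^0·y^2 ↦ 1·X^0·Y^2·Z^0.
  monomial 3·x^0·y^1 ↦ 3·X^0·Y^1·Z^1.
  monomial -1·x^0·y^0 ↦ -1·X^0·Y^0·Z^2.
Collecting: F(X, Y, Z) = 2*X**2 - X*Y + 3*X*Z + Y**2 + 3*Y*Z - Z**2.


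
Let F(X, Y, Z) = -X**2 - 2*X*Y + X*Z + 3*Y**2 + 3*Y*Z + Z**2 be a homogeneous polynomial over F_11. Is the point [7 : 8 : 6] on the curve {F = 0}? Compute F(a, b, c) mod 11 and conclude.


F(7,8,6) ≡ 0 (mod 11); P is on the curve.

Evaluate F(7, 8, 6) term-by-term (mod 11).
  -X**2 ↦ -1·49·1·1 = -49
  -2*X*Y ↦ -2·7·8·1 = -112
  X*Z ↦ 1·7·1·6 = 42
  3*Y**2 ↦ 3·1·64·1 = 192
  3*Y*Z ↦ 3·1·8·6 = 144
  Z**2 ↦ 1·1·1·36 = 36
Sum: F(7, 8, 6) = (-49) + (-112) + (42) + (192) + (144) + (36) = 253.
Reducing mod 11: 253 ≡ 0 (mod 11).
Since F(a, b, c) ≡ 0 (mod 11), P lies on the curve.


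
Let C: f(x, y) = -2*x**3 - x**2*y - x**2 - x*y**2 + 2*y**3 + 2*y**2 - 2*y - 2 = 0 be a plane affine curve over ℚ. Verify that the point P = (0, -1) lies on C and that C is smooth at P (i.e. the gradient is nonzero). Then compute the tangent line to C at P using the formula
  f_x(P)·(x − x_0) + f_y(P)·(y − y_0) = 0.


Tangent line at P: -x = 0.

Step 1: f(0, -1) = 0, so P lies on C.
Step 2: partial derivatives
  f_x(x, y) = -6*x**2 - 2*x*y - 2*x - y**2, f_y(x, y) = -x**2 - 2*x*y + 6*y**2 + 4*y - 2.
  f_x(P) = -1, f_y(P) = 0 (gradient nonzero, so P is smooth).
Step 3: tangent line at P: -1·(x − 0) + 0·(y − -1) = 0.
Expanding: -x = 0.


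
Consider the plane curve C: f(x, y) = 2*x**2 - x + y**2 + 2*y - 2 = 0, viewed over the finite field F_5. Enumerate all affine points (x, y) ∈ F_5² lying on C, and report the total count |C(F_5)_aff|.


Affine F_5-points: {(4, 4)}; count = 1.

For each of the 25 pairs (x, y) ∈ F_5², evaluate f(x, y) mod 5. Record the zeros.
  x = 0: [0↦3, 1↦1, 2↦1, 3↦3, 4↦2]  zeros at y ∈ ∅
  x = 1: [0↦4, 1↦2, 2↦2, 3↦4, 4↦3]  zeros at y ∈ ∅
  x = 2: [0↦4, 1↦2, 2↦2, 3↦4, 4↦3]  zeros at y ∈ ∅
  x = 3: [0↦3, 1↦1, 2↦1, 3↦3, 4↦2]  zeros at y ∈ ∅
  x = 4: [0↦1, 1↦4, 2↦4, 3↦1, 4↦0]  zeros at y ∈ {4}
Collecting zeros: affine points = {(4, 4)}.
Total count |C(F_5)_aff| = 1.


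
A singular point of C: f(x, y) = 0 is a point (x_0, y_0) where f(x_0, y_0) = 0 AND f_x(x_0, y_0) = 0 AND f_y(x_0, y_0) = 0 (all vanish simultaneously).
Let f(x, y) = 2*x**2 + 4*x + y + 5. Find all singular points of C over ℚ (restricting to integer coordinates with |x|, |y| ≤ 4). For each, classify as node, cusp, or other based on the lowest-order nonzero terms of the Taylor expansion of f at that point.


No singular points in the scanned grid; C is smooth there.

Compute partial derivatives:
  f_x = 4*x + 4.
  f_y = 1.
f_y = 1 is a nonzero constant, so f_y never vanishes: no point (x, y) can satisfy f = f_x = f_y = 0. In particular no (x, y) ∈ {−4, ..., 4}² is singular; the curve is smooth.


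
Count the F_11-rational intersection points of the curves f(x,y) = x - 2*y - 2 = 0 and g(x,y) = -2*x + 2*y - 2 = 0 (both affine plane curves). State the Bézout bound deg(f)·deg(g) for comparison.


Common zeros: {(7, 8)}; count = 1; Bézout bound = 1.

deg(f) = 1, deg(g) = 1, so Bézout bound = 1.
Scan x ∈ F_11. For each x, list the y ∈ F_11 with f(x, y) ≡ 0 and those with g(x, y) ≡ 0 (mod 11); the common zeros in that column are the intersection.
  x = 0: f ≡ 0 at y ∈ {10}; g ≡ 0 at y ∈ {1}; common: ∅.
  x = 1: f ≡ 0 at y ∈ {5}; g ≡ 0 at y ∈ {2}; common: ∅.
  x = 2: f ≡ 0 at y ∈ {0}; g ≡ 0 at y ∈ {3}; common: ∅.
  x = 3: f ≡ 0 at y ∈ {6}; g ≡ 0 at y ∈ {4}; common: ∅.
  x = 4: f ≡ 0 at y ∈ {1}; g ≡ 0 at y ∈ {5}; common: ∅.
  x = 5: f ≡ 0 at y ∈ {7}; g ≡ 0 at y ∈ {6}; common: ∅.
  x = 6: f ≡ 0 at y ∈ {2}; g ≡ 0 at y ∈ {7}; common: ∅.
  x = 7: f ≡ 0 at y ∈ {8}; g ≡ 0 at y ∈ {8}; common: {8}.
  x = 8: f ≡ 0 at y ∈ {3}; g ≡ 0 at y ∈ {9}; common: ∅.
  x = 9: f ≡ 0 at y ∈ {9}; g ≡ 0 at y ∈ {10}; common: ∅.
  x = 10: f ≡ 0 at y ∈ {4}; g ≡ 0 at y ∈ {0}; common: ∅.
Collecting: common zeros = {(7, 8)}, so the count is 1.
Comparison with the Bézout bound: 1 ≤ 1 = deg(f)·deg(g), as expected for curves with no common component (the bound is attained).


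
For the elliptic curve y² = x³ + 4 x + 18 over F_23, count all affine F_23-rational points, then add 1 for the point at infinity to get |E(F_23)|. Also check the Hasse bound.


Affine points = {(0, 8), (0, 15), (1, 0), (4, 11), (4, 12), (5, 5), (5, 18), (9, 1), (9, 22), (10, 0), (11, 6), (11, 17), (12, 0), (13, 6), (13, 17), (14, 9), (14, 14), (15, 7), (15, 16), (17, 10), (17, 13), (20, 5), (20, 18), (21, 5), (21, 18), (22, 6), (22, 17)}; affine count = 27; |E(F_23)| = 28.

Discriminant check: Δ ∝ 4a³ + 27b² = 4·4³ + 27·18² = 4·64 + 27·324 ≡ 11 (mod 23). Nonzero ⇒ E is nonsingular.
For each x ∈ F_23, compute rhs = x³ + 4·x + 18 mod 23, then count y ∈ F_23 with y² ≡ rhs.
  x = 0: rhs = 18, matching y values: 8, 15 (2 points).
  x = 1: rhs = 0, matching y values: 0 (1 points).
  x = 2: rhs = 11, matching y values: none (0 points).
  x = 3: rhs = 11, matching y values: none (0 points).
  x = 4: rhs = 6, matching y values: 11, 12 (2 points).
  x = 5: rhs = 2, matching y values: 5, 18 (2 points).
  x = 6: rhs = 5, matching y values: none (0 points).
  x = 7: rhs = 21, matching y values: none (0 points).
  x = 8: rhs = 10, matching y values: none (0 points).
  x = 9: rhs = 1, matching y values: 1, 22 (2 points).
  x = 10: rhs = 0, matching y values: 0 (1 points).
  x = 11: rhs = 13, matching y values: 6, 17 (2 points).
  x = 12: rhs = 0, matching y values: 0 (1 points).
  x = 13: rhs = 13, matching y values: 6, 17 (2 points).
  x = 14: rhs = 12, matching y values: 9, 14 (2 points).
  x = 15: rhs = 3, matching y values: 7, 16 (2 points).
  x = 16: rhs = 15, matching y values: none (0 points).
  x = 17: rhs = 8, matching y values: 10, 13 (2 points).
  x = 18: rhs = 11, matching y values: none (0 points).
  x = 19: rhs = 7, matching y values: none (0 points).
  x = 20: rhs = 2, matching y values: 5, 18 (2 points).
  x = 21: rhs = 2, matching y values: 5, 18 (2 points).
  x = 22: rhs = 13, matching y values: 6, 17 (2 points).
Total affine count: 27.
Full point count |E(F_23)| = 27 + 1 = 28.
Hasse bound: |28 − (23+1)| = |4| = 4 ≤ 2√23 ≈ 9.5917 ✓.


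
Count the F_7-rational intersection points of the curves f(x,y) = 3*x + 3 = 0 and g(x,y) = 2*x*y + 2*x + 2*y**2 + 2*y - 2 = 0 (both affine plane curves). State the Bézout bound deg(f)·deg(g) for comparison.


Common zeros: {(6, 3), (6, 4)}; count = 2; Bézout bound = 2.

deg(f) = 1, deg(g) = 2, so Bézout bound = 2.
Scan x ∈ F_7. For each x, list the y ∈ F_7 with f(x, y) ≡ 0 and those with g(x, y) ≡ 0 (mod 7); the common zeros in that column are the intersection.
  x = 0: f ≡ 0 at y ∈ ∅; g ≡ 0 at y ∈ ∅; common: ∅.
  x = 1: f ≡ 0 at y ∈ ∅; g ≡ 0 at y ∈ {0, 5}; common: ∅.
  x = 2: f ≡ 0 at y ∈ ∅; g ≡ 0 at y ∈ ∅; common: ∅.
  x = 3: f ≡ 0 at y ∈ ∅; g ≡ 0 at y ∈ {1, 2}; common: ∅.
  x = 4: f ≡ 0 at y ∈ ∅; g ≡ 0 at y ∈ ∅; common: ∅.
  x = 5: f ≡ 0 at y ∈ ∅; g ≡ 0 at y ∈ ∅; common: ∅.
  x = 6: f ≡ 0 at y ∈ {0, 1, 2, 3, 4, 5, 6}; g ≡ 0 at y ∈ {3, 4}; common: {3, 4}.
Collecting: common zeros = {(6, 3), (6, 4)}, so the count is 2.
Comparison with the Bézout bound: 2 ≤ 2 = deg(f)·deg(g), as expected for curves with no common component (the bound is attained).


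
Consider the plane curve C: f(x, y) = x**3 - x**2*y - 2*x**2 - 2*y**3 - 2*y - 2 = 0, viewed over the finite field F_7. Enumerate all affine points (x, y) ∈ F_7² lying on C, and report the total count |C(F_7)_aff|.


Affine F_7-points: {(2, 4), (3, 0), (6, 6)}; count = 3.

For each of the 49 pairs (x, y) ∈ F_7², evaluate f(x, y) mod 7. Record the zeros.
  x = 0: [0↦5, 1↦1, 2↦6, 3↦1, 4↦2, 5↦4, 6↦2]  zeros at y ∈ ∅
  x = 1: [0↦4, 1↦6, 2↦3, 3↦4, 4↦4, 5↦5, 6↦2]  zeros at y ∈ ∅
  x = 2: [0↦5, 1↦4, 2↦5, 3↦3, 4↦0, 5↦5, 6↦6]  zeros at y ∈ {4}
  x = 3: [0↦0, 1↦1, 2↦4, 3↦4, 4↦3, 5↦3, 6↦6]  zeros at y ∈ {0}
  x = 4: [0↦2, 1↦3, 2↦6, 3↦6, 4↦5, 5↦5, 6↦1]  zeros at y ∈ ∅
  x = 5: [0↦3, 1↦2, 2↦3, 3↦1, 4↦5, 5↦3, 6↦4]  zeros at y ∈ ∅
  x = 6: [0↦2, 1↦4, 2↦1, 3↦2, 4↦2, 5↦3, 6↦0]  zeros at y ∈ {6}
Collecting zeros: affine points = {(2, 4), (3, 0), (6, 6)}.
Total count |C(F_7)_aff| = 3.


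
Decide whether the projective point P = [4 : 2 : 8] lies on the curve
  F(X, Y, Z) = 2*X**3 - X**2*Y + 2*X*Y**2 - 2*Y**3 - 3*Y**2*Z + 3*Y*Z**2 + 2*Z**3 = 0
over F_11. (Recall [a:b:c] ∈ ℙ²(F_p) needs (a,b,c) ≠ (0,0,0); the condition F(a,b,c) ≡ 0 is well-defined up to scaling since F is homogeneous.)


F(4,2,8) ≡ 5 (mod 11); P is NOT on the curve.

Evaluate F(4, 2, 8) term-by-term (mod 11).
  2*X**3 ↦ 2·64·1·1 = 128
  -X**2*Y ↦ -1·16·2·1 = -32
  2*X*Y**2 ↦ 2·4·4·1 = 32
  -2*Y**3 ↦ -2·1·8·1 = -16
  -3*Y**2*Z ↦ -3·1·4·8 = -96
  3*Y*Z**2 ↦ 3·1·2·64 = 384
  2*Z**3 ↦ 2·1·1·512 = 1024
Sum: F(4, 2, 8) = (128) + (-32) + (32) + (-16) + (-96) + (384) + (1024) = 1424.
Reducing mod 11: 1424 ≡ 5 (mod 11).
Since F(a, b, c) ≡ 5 ≠ 0 (mod 11), P does NOT lie on the curve.


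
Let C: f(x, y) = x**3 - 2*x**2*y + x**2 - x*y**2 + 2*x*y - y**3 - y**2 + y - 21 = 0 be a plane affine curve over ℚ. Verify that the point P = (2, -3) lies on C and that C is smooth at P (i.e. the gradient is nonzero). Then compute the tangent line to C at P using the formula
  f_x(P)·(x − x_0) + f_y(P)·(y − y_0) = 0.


Tangent line at P: 25*x - 12*y - 86 = 0.

Step 1: f(2, -3) = 0, so P lies on C.
Step 2: partial derivatives
  f_x(x, y) = 3*x**2 - 4*x*y + 2*x - y**2 + 2*y, f_y(x, y) = -2*x**2 - 2*x*y + 2*x - 3*y**2 - 2*y + 1.
  f_x(P) = 25, f_y(P) = -12 (gradient nonzero, so P is smooth).
Step 3: tangent line at P: 25·(x − 2) + -12·(y − -3) = 0.
Expanding: 25*x - 12*y - 86 = 0.


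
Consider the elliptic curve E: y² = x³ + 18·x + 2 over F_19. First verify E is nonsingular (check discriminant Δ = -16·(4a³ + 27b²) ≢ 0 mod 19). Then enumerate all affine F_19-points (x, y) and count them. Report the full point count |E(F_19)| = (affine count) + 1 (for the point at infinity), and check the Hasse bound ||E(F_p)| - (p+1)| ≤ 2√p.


Affine points = {(3, 8), (3, 11), (4, 9), (4, 10), (9, 0), (10, 2), (10, 17), (11, 7), (11, 12), (13, 1), (13, 18), (16, 4), (16, 15)}; affine count = 13; |E(F_19)| = 14.

Discriminant check: Δ ∝ 4a³ + 27b² = 4·18³ + 27·2² = 4·5832 + 27·4 ≡ 9 (mod 19). Nonzero ⇒ E is nonsingular.
For each x ∈ F_19, compute rhs = x³ + 18·x + 2 mod 19, then count y ∈ F_19 with y² ≡ rhs.
  x = 0: rhs = 2, matching y values: none (0 points).
  x = 1: rhs = 2, matching y values: none (0 points).
  x = 2: rhs = 8, matching y values: none (0 points).
  x = 3: rhs = 7, matching y values: 8, 11 (2 points).
  x = 4: rhs = 5, matching y values: 9, 10 (2 points).
  x = 5: rhs = 8, matching y values: none (0 points).
  x = 6: rhs = 3, matching y values: none (0 points).
  x = 7: rhs = 15, matching y values: none (0 points).
  x = 8: rhs = 12, matching y values: none (0 points).
  x = 9: rhs = 0, matching y values: 0 (1 points).
  x = 10: rhs = 4, matching y values: 2, 17 (2 points).
  x = 11: rhs = 11, matching y values: 7, 12 (2 points).
  x = 12: rhs = 8, matching y values: none (0 points).
  x = 13: rhs = 1, matching y values: 1, 18 (2 points).
  x = 14: rhs = 15, matching y values: none (0 points).
  x = 15: rhs = 18, matching y values: none (0 points).
  x = 16: rhs = 16, matching y values: 4, 15 (2 points).
  x = 17: rhs = 15, matching y values: none (0 points).
  x = 18: rhs = 2, matching y values: none (0 points).
Total affine count: 13.
Full point count |E(F_19)| = 13 + 1 = 14.
Hasse bound: |14 − (19+1)| = |-6| = 6 ≤ 2√19 ≈ 8.7178 ✓.


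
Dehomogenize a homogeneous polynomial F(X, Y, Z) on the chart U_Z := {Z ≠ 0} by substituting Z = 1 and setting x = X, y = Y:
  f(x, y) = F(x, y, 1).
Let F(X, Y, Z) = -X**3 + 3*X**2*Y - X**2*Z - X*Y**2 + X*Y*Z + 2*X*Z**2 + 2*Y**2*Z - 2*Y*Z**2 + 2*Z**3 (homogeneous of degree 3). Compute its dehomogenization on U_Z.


f(x, y) = -x**3 + 3*x**2*y - x**2 - x*y**2 + x*y + 2*x + 2*y**2 - 2*y + 2

On U_Z we set Z = 1. Each monomial c·X^i·Y^j·Z^k in F becomes c·x^i·y^j·1^k = c·x^i·y^j.
Substituting Z = 1: F(X, Y, 1) = -x**3 + 3*x**2*y - x**2 - x*y**2 + x*y + 2*x + 2*y**2 - 2*y + 2.
Note: deg(f) ≤ deg(F) = 3; strict inequality happens when F is divisible by Z (lost terms).


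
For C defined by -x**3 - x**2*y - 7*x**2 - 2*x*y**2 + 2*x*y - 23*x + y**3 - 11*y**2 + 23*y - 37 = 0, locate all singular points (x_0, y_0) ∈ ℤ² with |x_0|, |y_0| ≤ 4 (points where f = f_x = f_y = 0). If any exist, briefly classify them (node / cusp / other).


Singular points: {(-3, 2)}; classification: cusp.

Compute partial derivatives:
  f_x = -3*x**2 - 2*x*y - 14*x - 2*y**2 + 2*y - 23.
  f_y = -x**2 - 4*x*y + 2*x + 3*y**2 - 22*y + 23.
Scan x_0 ∈ {−4, ..., 4}. For each x_0, f_y(x_0, y) is a polynomial in y; find its integer roots y ∈ {−4, ..., 4}, then test f_x and f at those candidates.
  x = -4: f_y(-4, y) = 3*y**2 - 6*y - 1; no integer root y with |y| ≤ 4.
  x = -3: f_y(-3, y) = 3*y**2 - 10*y + 8; vanishes at y ∈ {2}. (-3, 2): f_x = 0, f = 0 — SINGULAR.
  x = -2: f_y(-2, y) = 3*y**2 - 14*y + 15; vanishes at y ∈ {3}. (-2, 3): f_x = -7 ≠ 0.
  x = -1: f_y(-1, y) = 3*y**2 - 18*y + 20; no integer root y with |y| ≤ 4.
  x = 0: f_y(0, y) = 3*y**2 - 22*y + 23; no integer root y with |y| ≤ 4.
  x = 1: f_y(1, y) = 3*y**2 - 26*y + 24; no integer root y with |y| ≤ 4.
  x = 2: f_y(2, y) = 3*y**2 - 30*y + 23; no integer root y with |y| ≤ 4.
  x = 3: f_y(3, y) = 3*y**2 - 34*y + 20; no integer root y with |y| ≤ 4.
  x = 4: f_y(4, y) = 3*y**2 - 38*y + 15; no integer root y with |y| ≤ 4.
Only singular point on the grid: (-3, 2).
Classify: substitute x = -3 + u, y = 2 + v and expand: f = -u**3 - u**2*v - 2*u*v**2 + v**3 + v**2.
No constant or linear terms (consistent with a singular point). Quadratic part: v**2. Cubic part: -u**3 - u**2*v - 2*u*v**2 + v**3.
The quadratic part v**2 is a perfect square, so there is a single (double) tangent line v = 0, i.e. y = 2. Restricting the cubic part to that line (v = 0) leaves -u**3 ≠ 0, so f is not divisible by v and the branch is v² ≈ u**3 to lowest order — this is a cusp.
Classification: cusp.


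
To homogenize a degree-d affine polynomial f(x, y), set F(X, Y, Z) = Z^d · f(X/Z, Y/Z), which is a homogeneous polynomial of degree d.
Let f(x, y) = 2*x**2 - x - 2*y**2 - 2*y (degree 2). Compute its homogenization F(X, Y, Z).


F(X, Y, Z) = 2*X**2 - X*Z - 2*Y**2 - 2*Y*Z

deg(f) = 2.
Substitute x = X/Z, y = Y/Z into f, then multiply by Z^2.
  monomial 2·x^2·y^0 ↦ 2·X^2·Y^0·Z^0.
  monomial -1·x^1·y^0 ↦ -1·X^1·Y^0·Z^1.
  monomial -2·x^0·y^2 ↦ -2·X^0·Y^2·Z^0.
  monomial -2·x^0·y^1 ↦ -2·X^0·Y^1·Z^1.
Collecting: F(X, Y, Z) = 2*X**2 - X*Z - 2*Y**2 - 2*Y*Z.


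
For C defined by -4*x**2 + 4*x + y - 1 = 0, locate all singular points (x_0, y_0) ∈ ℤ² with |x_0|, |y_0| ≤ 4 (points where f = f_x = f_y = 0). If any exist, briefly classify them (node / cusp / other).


No singular points in the scanned grid; C is smooth there.

Compute partial derivatives:
  f_x = 4 - 8*x.
  f_y = 1.
f_y = 1 is a nonzero constant, so f_y never vanishes: no point (x, y) can satisfy f = f_x = f_y = 0. In particular no (x, y) ∈ {−4, ..., 4}² is singular; the curve is smooth.


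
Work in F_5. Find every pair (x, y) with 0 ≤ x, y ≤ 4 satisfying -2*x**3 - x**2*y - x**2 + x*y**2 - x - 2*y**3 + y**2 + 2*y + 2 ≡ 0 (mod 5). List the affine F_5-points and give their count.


Affine F_5-points: {(1, 3), (2, 0), (4, 2), (4, 4)}; count = 4.

For each of the 25 pairs (x, y) ∈ F_5², evaluate f(x, y) mod 5. Record the zeros.
  x = 0: [0↦2, 1↦3, 2↦4, 3↦3, 4↦3]  zeros at y ∈ ∅
  x = 1: [0↦3, 1↦4, 2↦2, 3↦0, 4↦1]  zeros at y ∈ {3}
  x = 2: [0↦0, 1↦4, 2↦2, 3↦2, 4↦2]  zeros at y ∈ {0}
  x = 3: [0↦1, 1↦1, 2↦2, 3↦2, 4↦4]  zeros at y ∈ ∅
  x = 4: [0↦4, 1↦3, 2↦0, 3↦3, 4↦0]  zeros at y ∈ {2, 4}
Collecting zeros: affine points = {(1, 3), (2, 0), (4, 2), (4, 4)}.
Total count |C(F_5)_aff| = 4.


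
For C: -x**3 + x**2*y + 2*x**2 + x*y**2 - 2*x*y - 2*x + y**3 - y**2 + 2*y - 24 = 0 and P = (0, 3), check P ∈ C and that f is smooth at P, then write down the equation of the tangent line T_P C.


Tangent line at P: x + 23*y - 69 = 0.

Step 1: f(0, 3) = 0, so P lies on C.
Step 2: partial derivatives
  f_x(x, y) = -3*x**2 + 2*x*y + 4*x + y**2 - 2*y - 2, f_y(x, y) = x**2 + 2*x*y - 2*x + 3*y**2 - 2*y + 2.
  f_x(P) = 1, f_y(P) = 23 (gradient nonzero, so P is smooth).
Step 3: tangent line at P: 1·(x − 0) + 23·(y − 3) = 0.
Expanding: x + 23*y - 69 = 0.


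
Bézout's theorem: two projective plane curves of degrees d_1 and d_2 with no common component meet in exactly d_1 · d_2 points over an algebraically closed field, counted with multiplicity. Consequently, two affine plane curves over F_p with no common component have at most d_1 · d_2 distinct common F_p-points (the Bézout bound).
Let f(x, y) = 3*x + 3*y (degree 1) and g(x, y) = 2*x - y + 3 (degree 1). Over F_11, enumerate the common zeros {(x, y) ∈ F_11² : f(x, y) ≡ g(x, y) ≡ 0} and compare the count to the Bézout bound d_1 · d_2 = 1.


Common zeros: {(10, 1)}; count = 1; Bézout bound = 1.

deg(f) = 1, deg(g) = 1, so Bézout bound = 1.
Scan x ∈ F_11. For each x, list the y ∈ F_11 with f(x, y) ≡ 0 and those with g(x, y) ≡ 0 (mod 11); the common zeros in that column are the intersection.
  x = 0: f ≡ 0 at y ∈ {0}; g ≡ 0 at y ∈ {3}; common: ∅.
  x = 1: f ≡ 0 at y ∈ {10}; g ≡ 0 at y ∈ {5}; common: ∅.
  x = 2: f ≡ 0 at y ∈ {9}; g ≡ 0 at y ∈ {7}; common: ∅.
  x = 3: f ≡ 0 at y ∈ {8}; g ≡ 0 at y ∈ {9}; common: ∅.
  x = 4: f ≡ 0 at y ∈ {7}; g ≡ 0 at y ∈ {0}; common: ∅.
  x = 5: f ≡ 0 at y ∈ {6}; g ≡ 0 at y ∈ {2}; common: ∅.
  x = 6: f ≡ 0 at y ∈ {5}; g ≡ 0 at y ∈ {4}; common: ∅.
  x = 7: f ≡ 0 at y ∈ {4}; g ≡ 0 at y ∈ {6}; common: ∅.
  x = 8: f ≡ 0 at y ∈ {3}; g ≡ 0 at y ∈ {8}; common: ∅.
  x = 9: f ≡ 0 at y ∈ {2}; g ≡ 0 at y ∈ {10}; common: ∅.
  x = 10: f ≡ 0 at y ∈ {1}; g ≡ 0 at y ∈ {1}; common: {1}.
Collecting: common zeros = {(10, 1)}, so the count is 1.
Comparison with the Bézout bound: 1 ≤ 1 = deg(f)·deg(g), as expected for curves with no common component (the bound is attained).


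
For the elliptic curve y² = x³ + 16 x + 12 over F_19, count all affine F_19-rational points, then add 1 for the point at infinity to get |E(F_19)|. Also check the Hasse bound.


Affine points = {(3, 7), (3, 12), (4, 8), (4, 11), (6, 1), (6, 18), (7, 7), (7, 12), (8, 5), (8, 14), (9, 7), (9, 12), (13, 2), (13, 17), (14, 4), (14, 15), (15, 6), (15, 13)}; affine count = 18; |E(F_19)| = 19.

Discriminant check: Δ ∝ 4a³ + 27b² = 4·16³ + 27·12² = 4·4096 + 27·144 ≡ 18 (mod 19). Nonzero ⇒ E is nonsingular.
For each x ∈ F_19, compute rhs = x³ + 16·x + 12 mod 19, then count y ∈ F_19 with y² ≡ rhs.
  x = 0: rhs = 12, matching y values: none (0 points).
  x = 1: rhs = 10, matching y values: none (0 points).
  x = 2: rhs = 14, matching y values: none (0 points).
  x = 3: rhs = 11, matching y values: 7, 12 (2 points).
  x = 4: rhs = 7, matching y values: 8, 11 (2 points).
  x = 5: rhs = 8, matching y values: none (0 points).
  x = 6: rhs = 1, matching y values: 1, 18 (2 points).
  x = 7: rhs = 11, matching y values: 7, 12 (2 points).
  x = 8: rhs = 6, matching y values: 5, 14 (2 points).
  x = 9: rhs = 11, matching y values: 7, 12 (2 points).
  x = 10: rhs = 13, matching y values: none (0 points).
  x = 11: rhs = 18, matching y values: none (0 points).
  x = 12: rhs = 13, matching y values: none (0 points).
  x = 13: rhs = 4, matching y values: 2, 17 (2 points).
  x = 14: rhs = 16, matching y values: 4, 15 (2 points).
  x = 15: rhs = 17, matching y values: 6, 13 (2 points).
  x = 16: rhs = 13, matching y values: none (0 points).
  x = 17: rhs = 10, matching y values: none (0 points).
  x = 18: rhs = 14, matching y values: none (0 points).
Total affine count: 18.
Full point count |E(F_19)| = 18 + 1 = 19.
Hasse bound: |19 − (19+1)| = |-1| = 1 ≤ 2√19 ≈ 8.7178 ✓.


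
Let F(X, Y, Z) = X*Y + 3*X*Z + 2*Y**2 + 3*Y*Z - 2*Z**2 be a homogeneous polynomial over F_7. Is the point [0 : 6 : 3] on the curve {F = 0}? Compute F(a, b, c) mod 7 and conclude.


F(0,6,3) ≡ 3 (mod 7); P is NOT on the curve.

Evaluate F(0, 6, 3) term-by-term (mod 7).
  X*Y ↦ 1·0·6·1 = 0
  3*X*Z ↦ 3·0·1·3 = 0
  2*Y**2 ↦ 2·1·36·1 = 72
  3*Y*Z ↦ 3·1·6·3 = 54
  -2*Z**2 ↦ -2·1·1·9 = -18
Sum: F(0, 6, 3) = (0) + (0) + (72) + (54) + (-18) = 108.
Reducing mod 7: 108 ≡ 3 (mod 7).
Since F(a, b, c) ≡ 3 ≠ 0 (mod 7), P does NOT lie on the curve.


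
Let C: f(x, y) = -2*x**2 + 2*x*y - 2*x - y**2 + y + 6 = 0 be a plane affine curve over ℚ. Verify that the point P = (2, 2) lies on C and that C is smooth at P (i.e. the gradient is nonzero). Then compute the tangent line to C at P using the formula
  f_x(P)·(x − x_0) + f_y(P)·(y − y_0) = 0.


Tangent line at P: -6*x + y + 10 = 0.

Step 1: f(2, 2) = 0, so P lies on C.
Step 2: partial derivatives
  f_x(x, y) = -4*x + 2*y - 2, f_y(x, y) = 2*x - 2*y + 1.
  f_x(P) = -6, f_y(P) = 1 (gradient nonzero, so P is smooth).
Step 3: tangent line at P: -6·(x − 2) + 1·(y − 2) = 0.
Expanding: -6*x + y + 10 = 0.


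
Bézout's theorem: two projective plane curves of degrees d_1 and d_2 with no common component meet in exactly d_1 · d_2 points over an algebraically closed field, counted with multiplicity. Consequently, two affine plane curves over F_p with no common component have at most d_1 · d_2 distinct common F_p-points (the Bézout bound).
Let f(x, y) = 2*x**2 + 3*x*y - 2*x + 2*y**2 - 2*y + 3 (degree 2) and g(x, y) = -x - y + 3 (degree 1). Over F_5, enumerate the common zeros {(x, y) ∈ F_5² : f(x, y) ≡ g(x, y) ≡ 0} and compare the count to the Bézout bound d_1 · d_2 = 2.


Common zeros: {(0, 3), (3, 0)}; count = 2; Bézout bound = 2.

deg(f) = 2, deg(g) = 1, so Bézout bound = 2.
Scan x ∈ F_5. For each x, list the y ∈ F_5 with f(x, y) ≡ 0 and those with g(x, y) ≡ 0 (mod 5); the common zeros in that column are the intersection.
  x = 0: f ≡ 0 at y ∈ {3}; g ≡ 0 at y ∈ {3}; common: {3}.
  x = 1: f ≡ 0 at y ∈ ∅; g ≡ 0 at y ∈ {2}; common: ∅.
  x = 2: f ≡ 0 at y ∈ {4}; g ≡ 0 at y ∈ {1}; common: ∅.
  x = 3: f ≡ 0 at y ∈ {0, 4}; g ≡ 0 at y ∈ {0}; common: {0}.
  x = 4: f ≡ 0 at y ∈ {2, 3}; g ≡ 0 at y ∈ {4}; common: ∅.
Collecting: common zeros = {(0, 3), (3, 0)}, so the count is 2.
Comparison with the Bézout bound: 2 ≤ 2 = deg(f)·deg(g), as expected for curves with no common component (the bound is attained).


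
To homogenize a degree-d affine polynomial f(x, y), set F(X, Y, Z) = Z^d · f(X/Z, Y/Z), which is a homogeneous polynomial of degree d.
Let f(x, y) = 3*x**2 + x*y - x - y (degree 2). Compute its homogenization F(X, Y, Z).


F(X, Y, Z) = 3*X**2 + X*Y - X*Z - Y*Z

deg(f) = 2.
Substitute x = X/Z, y = Y/Z into f, then multiply by Z^2.
  monomial 3·x^2·y^0 ↦ 3·X^2·Y^0·Z^0.
  monomial 1·x^1·y^1 ↦ 1·X^1·Y^1·Z^0.
  monomial -1·x^1·y^0 ↦ -1·X^1·Y^0·Z^1.
  monomial -1·x^0·y^1 ↦ -1·X^0·Y^1·Z^1.
Collecting: F(X, Y, Z) = 3*X**2 + X*Y - X*Z - Y*Z.


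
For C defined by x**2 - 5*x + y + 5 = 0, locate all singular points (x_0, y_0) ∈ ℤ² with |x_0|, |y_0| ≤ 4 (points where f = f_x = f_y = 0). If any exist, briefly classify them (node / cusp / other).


No singular points in the scanned grid; C is smooth there.

Compute partial derivatives:
  f_x = 2*x - 5.
  f_y = 1.
f_y = 1 is a nonzero constant, so f_y never vanishes: no point (x, y) can satisfy f = f_x = f_y = 0. In particular no (x, y) ∈ {−4, ..., 4}² is singular; the curve is smooth.


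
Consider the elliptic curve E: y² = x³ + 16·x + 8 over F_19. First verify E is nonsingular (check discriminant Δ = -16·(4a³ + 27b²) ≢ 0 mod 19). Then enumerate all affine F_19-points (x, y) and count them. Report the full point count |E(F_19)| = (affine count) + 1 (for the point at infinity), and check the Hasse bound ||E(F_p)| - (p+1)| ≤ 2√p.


Affine points = {(1, 5), (1, 14), (3, 8), (3, 11), (5, 2), (5, 17), (6, 4), (6, 15), (7, 8), (7, 11), (9, 8), (9, 11), (10, 3), (10, 16), (12, 3), (12, 16), (13, 0), (16, 3), (16, 16), (17, 5), (17, 14)}; affine count = 21; |E(F_19)| = 22.

Discriminant check: Δ ∝ 4a³ + 27b² = 4·16³ + 27·8² = 4·4096 + 27·64 ≡ 5 (mod 19). Nonzero ⇒ E is nonsingular.
For each x ∈ F_19, compute rhs = x³ + 16·x + 8 mod 19, then count y ∈ F_19 with y² ≡ rhs.
  x = 0: rhs = 8, matching y values: none (0 points).
  x = 1: rhs = 6, matching y values: 5, 14 (2 points).
  x = 2: rhs = 10, matching y values: none (0 points).
  x = 3: rhs = 7, matching y values: 8, 11 (2 points).
  x = 4: rhs = 3, matching y values: none (0 points).
  x = 5: rhs = 4, matching y values: 2, 17 (2 points).
  x = 6: rhs = 16, matching y values: 4, 15 (2 points).
  x = 7: rhs = 7, matching y values: 8, 11 (2 points).
  x = 8: rhs = 2, matching y values: none (0 points).
  x = 9: rhs = 7, matching y values: 8, 11 (2 points).
  x = 10: rhs = 9, matching y values: 3, 16 (2 points).
  x = 11: rhs = 14, matching y values: none (0 points).
  x = 12: rhs = 9, matching y values: 3, 16 (2 points).
  x = 13: rhs = 0, matching y values: 0 (1 points).
  x = 14: rhs = 12, matching y values: none (0 points).
  x = 15: rhs = 13, matching y values: none (0 points).
  x = 16: rhs = 9, matching y values: 3, 16 (2 points).
  x = 17: rhs = 6, matching y values: 5, 14 (2 points).
  x = 18: rhs = 10, matching y values: none (0 points).
Total affine count: 21.
Full point count |E(F_19)| = 21 + 1 = 22.
Hasse bound: |22 − (19+1)| = |2| = 2 ≤ 2√19 ≈ 8.7178 ✓.


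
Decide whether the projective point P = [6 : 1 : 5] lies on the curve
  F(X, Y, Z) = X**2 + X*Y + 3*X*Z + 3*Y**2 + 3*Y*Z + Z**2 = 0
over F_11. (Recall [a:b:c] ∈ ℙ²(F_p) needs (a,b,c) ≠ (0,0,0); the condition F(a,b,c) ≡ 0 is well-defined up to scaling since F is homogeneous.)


F(6,1,5) ≡ 10 (mod 11); P is NOT on the curve.

Evaluate F(6, 1, 5) term-by-term (mod 11).
  X**2 ↦ 1·36·1·1 = 36
  X*Y ↦ 1·6·1·1 = 6
  3*X*Z ↦ 3·6·1·5 = 90
  3*Y**2 ↦ 3·1·1·1 = 3
  3*Y*Z ↦ 3·1·1·5 = 15
  Z**2 ↦ 1·1·1·25 = 25
Sum: F(6, 1, 5) = (36) + (6) + (90) + (3) + (15) + (25) = 175.
Reducing mod 11: 175 ≡ 10 (mod 11).
Since F(a, b, c) ≡ 10 ≠ 0 (mod 11), P does NOT lie on the curve.


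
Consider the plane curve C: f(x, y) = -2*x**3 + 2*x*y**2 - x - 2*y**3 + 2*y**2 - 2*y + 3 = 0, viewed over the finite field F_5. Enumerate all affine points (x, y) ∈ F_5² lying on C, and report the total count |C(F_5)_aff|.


Affine F_5-points: {(1, 0), (1, 1), (2, 0), (2, 4), (3, 1), (4, 4)}; count = 6.

For each of the 25 pairs (x, y) ∈ F_5², evaluate f(x, y) mod 5. Record the zeros.
  x = 0: [0↦3, 1↦1, 2↦1, 3↦1, 4↦4]  zeros at y ∈ ∅
  x = 1: [0↦0, 1↦0, 2↦1, 3↦1, 4↦3]  zeros at y ∈ {0, 1}
  x = 2: [0↦0, 1↦2, 2↦4, 3↦4, 4↦0]  zeros at y ∈ {0, 4}
  x = 3: [0↦1, 1↦0, 2↦3, 3↦3, 4↦3]  zeros at y ∈ {1}
  x = 4: [0↦1, 1↦2, 2↦1, 3↦1, 4↦0]  zeros at y ∈ {4}
Collecting zeros: affine points = {(1, 0), (1, 1), (2, 0), (2, 4), (3, 1), (4, 4)}.
Total count |C(F_5)_aff| = 6.


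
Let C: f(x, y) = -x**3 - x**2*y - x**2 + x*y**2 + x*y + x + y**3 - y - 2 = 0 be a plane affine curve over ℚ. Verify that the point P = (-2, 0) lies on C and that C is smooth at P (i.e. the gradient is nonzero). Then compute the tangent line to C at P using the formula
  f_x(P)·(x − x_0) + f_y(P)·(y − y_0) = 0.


Tangent line at P: -7*x - 7*y - 14 = 0.

Step 1: f(-2, 0) = 0, so P lies on C.
Step 2: partial derivatives
  f_x(x, y) = -3*x**2 - 2*x*y - 2*x + y**2 + y + 1, f_y(x, y) = -x**2 + 2*x*y + x + 3*y**2 - 1.
  f_x(P) = -7, f_y(P) = -7 (gradient nonzero, so P is smooth).
Step 3: tangent line at P: -7·(x − -2) + -7·(y − 0) = 0.
Expanding: -7*x - 7*y - 14 = 0.


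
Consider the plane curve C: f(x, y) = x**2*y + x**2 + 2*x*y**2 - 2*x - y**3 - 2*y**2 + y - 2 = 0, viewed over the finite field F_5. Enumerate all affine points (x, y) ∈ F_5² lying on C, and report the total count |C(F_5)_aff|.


Affine F_5-points: {(3, 3)}; count = 1.

For each of the 25 pairs (x, y) ∈ F_5², evaluate f(x, y) mod 5. Record the zeros.
  x = 0: [0↦3, 1↦1, 2↦4, 3↦1, 4↦1]  zeros at y ∈ ∅
  x = 1: [0↦2, 1↦3, 2↦3, 3↦1, 4↦1]  zeros at y ∈ ∅
  x = 2: [0↦3, 1↦4, 2↦3, 3↦4, 4↦1]  zeros at y ∈ ∅
  x = 3: [0↦1, 1↦4, 2↦4, 3↦0, 4↦1]  zeros at y ∈ {3}
  x = 4: [0↦1, 1↦3, 2↦1, 3↦4, 4↦1]  zeros at y ∈ ∅
Collecting zeros: affine points = {(3, 3)}.
Total count |C(F_5)_aff| = 1.


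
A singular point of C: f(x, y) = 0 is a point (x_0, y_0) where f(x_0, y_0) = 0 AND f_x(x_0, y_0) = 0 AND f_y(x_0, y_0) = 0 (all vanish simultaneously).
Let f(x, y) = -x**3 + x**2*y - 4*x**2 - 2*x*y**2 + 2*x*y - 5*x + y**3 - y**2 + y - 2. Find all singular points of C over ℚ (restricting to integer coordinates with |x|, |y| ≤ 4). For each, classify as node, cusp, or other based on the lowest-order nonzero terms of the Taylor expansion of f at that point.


Singular points: {(-1, 0)}; classification: node.

Compute partial derivatives:
  f_x = -3*x**2 + 2*x*y - 8*x - 2*y**2 + 2*y - 5.
  f_y = x**2 - 4*x*y + 2*x + 3*y**2 - 2*y + 1.
Scan x_0 ∈ {−4, ..., 4}. For each x_0, f_y(x_0, y) is a polynomial in y; find its integer roots y ∈ {−4, ..., 4}, then test f_x and f at those candidates.
  x = -4: f_y(-4, y) = 3*y**2 + 14*y + 9; no integer root y with |y| ≤ 4.
  x = -3: f_y(-3, y) = 3*y**2 + 10*y + 4; no integer root y with |y| ≤ 4.
  x = -2: f_y(-2, y) = 3*y**2 + 6*y + 1; no integer root y with |y| ≤ 4.
  x = -1: f_y(-1, y) = 3*y**2 + 2*y; vanishes at y ∈ {0}. (-1, 0): f_x = 0, f = 0 — SINGULAR.
  x = 0: f_y(0, y) = 3*y**2 - 2*y + 1; no integer root y with |y| ≤ 4.
  x = 1: f_y(1, y) = 3*y**2 - 6*y + 4; no integer root y with |y| ≤ 4.
  x = 2: f_y(2, y) = 3*y**2 - 10*y + 9; no integer root y with |y| ≤ 4.
  x = 3: f_y(3, y) = 3*y**2 - 14*y + 16; vanishes at y ∈ {2}. (3, 2): f_x = -48 ≠ 0.
  x = 4: f_y(4, y) = 3*y**2 - 18*y + 25; no integer root y with |y| ≤ 4.
Only singular point on the grid: (-1, 0).
Classify: substitute x = -1 + u, y = 0 + v and expand: f = -u**3 + u**2*v - u**2 - 2*u*v**2 + v**3 + v**2.
No constant or linear terms (consistent with a singular point). Quadratic part: -u**2 + v**2. Cubic part: -u**3 + u**2*v - 2*u*v**2 + v**3.
The quadratic part v**2 - u**2 = (v − u)(v + u) splits into two distinct linear factors, so there are two distinct tangent lines y − 0 = ±(x − -1) — this is a node (ordinary double point).
Classification: node.


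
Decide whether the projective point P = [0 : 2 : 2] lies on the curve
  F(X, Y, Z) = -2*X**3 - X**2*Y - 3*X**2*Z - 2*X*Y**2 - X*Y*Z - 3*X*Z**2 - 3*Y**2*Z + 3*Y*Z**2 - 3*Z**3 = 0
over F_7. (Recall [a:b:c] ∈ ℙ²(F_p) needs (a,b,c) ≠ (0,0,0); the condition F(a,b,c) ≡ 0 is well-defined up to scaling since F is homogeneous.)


F(0,2,2) ≡ 4 (mod 7); P is NOT on the curve.

Evaluate F(0, 2, 2) term-by-term (mod 7).
  -2*X**3 ↦ -2·0·1·1 = 0
  -X**2*Y ↦ -1·0·2·1 = 0
  -3*X**2*Z ↦ -3·0·1·2 = 0
  -2*X*Y**2 ↦ -2·0·4·1 = 0
  -X*Y*Z ↦ -1·0·2·2 = 0
  -3*X*Z**2 ↦ -3·0·1·4 = 0
  -3*Y**2*Z ↦ -3·1·4·2 = -24
  3*Y*Z**2 ↦ 3·1·2·4 = 24
  -3*Z**3 ↦ -3·1·1·8 = -24
Sum: F(0, 2, 2) = (0) + (0) + (0) + (0) + (0) + (0) + (-24) + (24) + (-24) = -24.
Reducing mod 7: -24 ≡ 4 (mod 7).
Since F(a, b, c) ≡ 4 ≠ 0 (mod 7), P does NOT lie on the curve.


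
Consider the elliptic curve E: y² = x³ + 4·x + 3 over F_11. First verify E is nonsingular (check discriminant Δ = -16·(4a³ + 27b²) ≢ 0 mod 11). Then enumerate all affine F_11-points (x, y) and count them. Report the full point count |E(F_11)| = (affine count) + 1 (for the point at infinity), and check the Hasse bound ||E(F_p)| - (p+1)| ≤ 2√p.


Affine points = {(0, 5), (0, 6), (3, 3), (3, 8), (5, 4), (5, 7), (6, 1), (6, 10), (7, 0), (9, 3), (9, 8), (10, 3), (10, 8)}; affine count = 13; |E(F_11)| = 14.

Discriminant check: Δ ∝ 4a³ + 27b² = 4·4³ + 27·3² = 4·64 + 27·9 ≡ 4 (mod 11). Nonzero ⇒ E is nonsingular.
For each x ∈ F_11, compute rhs = x³ + 4·x + 3 mod 11, then count y ∈ F_11 with y² ≡ rhs.
  x = 0: rhs = 3, matching y values: 5, 6 (2 points).
  x = 1: rhs = 8, matching y values: none (0 points).
  x = 2: rhs = 8, matching y values: none (0 points).
  x = 3: rhs = 9, matching y values: 3, 8 (2 points).
  x = 4: rhs = 6, matching y values: none (0 points).
  x = 5: rhs = 5, matching y values: 4, 7 (2 points).
  x = 6: rhs = 1, matching y values: 1, 10 (2 points).
  x = 7: rhs = 0, matching y values: 0 (1 points).
  x = 8: rhs = 8, matching y values: none (0 points).
  x = 9: rhs = 9, matching y values: 3, 8 (2 points).
  x = 10: rhs = 9, matching y values: 3, 8 (2 points).
Total affine count: 13.
Full point count |E(F_11)| = 13 + 1 = 14.
Hasse bound: |14 − (11+1)| = |2| = 2 ≤ 2√11 ≈ 6.6332 ✓.


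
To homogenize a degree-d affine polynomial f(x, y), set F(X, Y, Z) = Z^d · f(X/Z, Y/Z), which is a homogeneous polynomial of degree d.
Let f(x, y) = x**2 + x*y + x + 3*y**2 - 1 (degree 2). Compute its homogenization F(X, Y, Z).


F(X, Y, Z) = X**2 + X*Y + X*Z + 3*Y**2 - Z**2

deg(f) = 2.
Substitute x = X/Z, y = Y/Z into f, then multiply by Z^2.
  monomial 1·x^2·y^0 ↦ 1·X^2·Y^0·Z^0.
  monomial 1·x^1·y^1 ↦ 1·X^1·Y^1·Z^0.
  monomial 1·x^1·y^0 ↦ 1·X^1·Y^0·Z^1.
  monomial 3·x^0·y^2 ↦ 3·X^0·Y^2·Z^0.
  monomial -1·x^0·y^0 ↦ -1·X^0·Y^0·Z^2.
Collecting: F(X, Y, Z) = X**2 + X*Y + X*Z + 3*Y**2 - Z**2.


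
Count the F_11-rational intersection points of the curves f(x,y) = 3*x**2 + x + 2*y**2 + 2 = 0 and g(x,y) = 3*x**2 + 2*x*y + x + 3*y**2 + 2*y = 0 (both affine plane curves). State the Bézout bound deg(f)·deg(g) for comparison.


Common zeros: {(9, 7)}; count = 1; Bézout bound = 4.

deg(f) = 2, deg(g) = 2, so Bézout bound = 4.
Scan x ∈ F_11. For each x, list the y ∈ F_11 with f(x, y) ≡ 0 and those with g(x, y) ≡ 0 (mod 11); the common zeros in that column are the intersection.
  x = 0: f ≡ 0 at y ∈ ∅; g ≡ 0 at y ∈ {0, 3}; common: ∅.
  x = 1: f ≡ 0 at y ∈ ∅; g ≡ 0 at y ∈ {1, 5}; common: ∅.
  x = 2: f ≡ 0 at y ∈ {5, 6}; g ≡ 0 at y ∈ {10}; common: ∅.
  x = 3: f ≡ 0 at y ∈ ∅; g ≡ 0 at y ∈ {4, 8}; common: ∅.
  x = 4: f ≡ 0 at y ∈ ∅; g ≡ 0 at y ∈ {6, 9}; common: ∅.
  x = 5: f ≡ 0 at y ∈ {5, 6}; g ≡ 0 at y ∈ {3, 4}; common: ∅.
  x = 6: f ≡ 0 at y ∈ ∅; g ≡ 0 at y ∈ {2, 8}; common: ∅.
  x = 7: f ≡ 0 at y ∈ ∅; g ≡ 0 at y ∈ {0, 2}; common: ∅.
  x = 8: f ≡ 0 at y ∈ {3, 8}; g ≡ 0 at y ∈ {7, 9}; common: ∅.
  x = 9: f ≡ 0 at y ∈ {4, 7}; g ≡ 0 at y ∈ {1, 7}; common: {7}.
  x = 10: f ≡ 0 at y ∈ {3, 8}; g ≡ 0 at y ∈ {5, 6}; common: ∅.
Collecting: common zeros = {(9, 7)}, so the count is 1.
Comparison with the Bézout bound: 1 ≤ 4 = deg(f)·deg(g), as expected for curves with no common component (the affine F_11-count falls short of the bound because intersections may lie at infinity, over extension fields, or carry multiplicity).


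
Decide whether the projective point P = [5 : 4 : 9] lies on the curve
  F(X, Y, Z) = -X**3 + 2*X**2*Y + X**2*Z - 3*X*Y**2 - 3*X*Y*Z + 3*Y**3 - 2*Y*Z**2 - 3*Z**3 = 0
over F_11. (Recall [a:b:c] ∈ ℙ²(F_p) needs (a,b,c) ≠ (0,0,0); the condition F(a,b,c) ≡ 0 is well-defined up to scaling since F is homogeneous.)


F(5,4,9) ≡ 1 (mod 11); P is NOT on the curve.

Evaluate F(5, 4, 9) term-by-term (mod 11).
  -X**3 ↦ -1·125·1·1 = -125
  2*X**2*Y ↦ 2·25·4·1 = 200
  X**2*Z ↦ 1·25·1·9 = 225
  -3*X*Y**2 ↦ -3·5·16·1 = -240
  -3*X*Y*Z ↦ -3·5·4·9 = -540
  3*Y**3 ↦ 3·1·64·1 = 192
  -2*Y*Z**2 ↦ -2·1·4·81 = -648
  -3*Z**3 ↦ -3·1·1·729 = -2187
Sum: F(5, 4, 9) = (-125) + (200) + (225) + (-240) + (-540) + (192) + (-648) + (-2187) = -3123.
Reducing mod 11: -3123 ≡ 1 (mod 11).
Since F(a, b, c) ≡ 1 ≠ 0 (mod 11), P does NOT lie on the curve.


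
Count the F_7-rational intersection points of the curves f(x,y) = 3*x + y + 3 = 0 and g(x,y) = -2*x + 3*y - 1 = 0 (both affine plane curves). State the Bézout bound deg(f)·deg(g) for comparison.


Common zeros: {(1, 1)}; count = 1; Bézout bound = 1.

deg(f) = 1, deg(g) = 1, so Bézout bound = 1.
Scan x ∈ F_7. For each x, list the y ∈ F_7 with f(x, y) ≡ 0 and those with g(x, y) ≡ 0 (mod 7); the common zeros in that column are the intersection.
  x = 0: f ≡ 0 at y ∈ {4}; g ≡ 0 at y ∈ {5}; common: ∅.
  x = 1: f ≡ 0 at y ∈ {1}; g ≡ 0 at y ∈ {1}; common: {1}.
  x = 2: f ≡ 0 at y ∈ {5}; g ≡ 0 at y ∈ {4}; common: ∅.
  x = 3: f ≡ 0 at y ∈ {2}; g ≡ 0 at y ∈ {0}; common: ∅.
  x = 4: f ≡ 0 at y ∈ {6}; g ≡ 0 at y ∈ {3}; common: ∅.
  x = 5: f ≡ 0 at y ∈ {3}; g ≡ 0 at y ∈ {6}; common: ∅.
  x = 6: f ≡ 0 at y ∈ {0}; g ≡ 0 at y ∈ {2}; common: ∅.
Collecting: common zeros = {(1, 1)}, so the count is 1.
Comparison with the Bézout bound: 1 ≤ 1 = deg(f)·deg(g), as expected for curves with no common component (the bound is attained).


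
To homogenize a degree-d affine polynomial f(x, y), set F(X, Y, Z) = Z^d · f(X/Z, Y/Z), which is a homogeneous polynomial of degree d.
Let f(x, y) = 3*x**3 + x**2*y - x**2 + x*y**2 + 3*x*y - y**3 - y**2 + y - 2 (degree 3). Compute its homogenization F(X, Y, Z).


F(X, Y, Z) = 3*X**3 + X**2*Y - X**2*Z + X*Y**2 + 3*X*Y*Z - Y**3 - Y**2*Z + Y*Z**2 - 2*Z**3

deg(f) = 3.
Substitute x = X/Z, y = Y/Z into f, then multiply by Z^3.
  monomial 3·x^3·y^0 ↦ 3·X^3·Y^0·Z^0.
  monomial 1·x^2·y^1 ↦ 1·X^2·Y^1·Z^0.
  monomial -1·x^2·y^0 ↦ -1·X^2·Y^0·Z^1.
  monomial 1·x^1·y^2 ↦ 1·X^1·Y^2·Z^0.
  monomial 3·x^1·y^1 ↦ 3·X^1·Y^1·Z^1.
  monomial -1·x^0·y^3 ↦ -1·X^0·Y^3·Z^0.
  monomial -1·x^0·y^2 ↦ -1·X^0·Y^2·Z^1.
  monomial 1·x^0·y^1 ↦ 1·X^0·Y^1·Z^2.
  monomial -2·x^0·y^0 ↦ -2·X^0·Y^0·Z^3.
Collecting: F(X, Y, Z) = 3*X**3 + X**2*Y - X**2*Z + X*Y**2 + 3*X*Y*Z - Y**3 - Y**2*Z + Y*Z**2 - 2*Z**3.


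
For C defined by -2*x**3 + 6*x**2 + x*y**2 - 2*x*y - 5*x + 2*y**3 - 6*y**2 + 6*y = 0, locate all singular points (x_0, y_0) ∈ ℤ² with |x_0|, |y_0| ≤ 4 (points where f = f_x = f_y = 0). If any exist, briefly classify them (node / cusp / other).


Singular points: {(1, 1)}; classification: cusp.

Compute partial derivatives:
  f_x = -6*x**2 + 12*x + y**2 - 2*y - 5.
  f_y = 2*x*y - 2*x + 6*y**2 - 12*y + 6.
Scan x_0 ∈ {−4, ..., 4}. For each x_0, f_y(x_0, y) is a polynomial in y; find its integer roots y ∈ {−4, ..., 4}, then test f_x and f at those candidates.
  x = -4: f_y(-4, y) = 6*y**2 - 20*y + 14; vanishes at y ∈ {1}. (-4, 1): f_x = -150 ≠ 0.
  x = -3: f_y(-3, y) = 6*y**2 - 18*y + 12; vanishes at y ∈ {1, 2}. (-3, 1): f_x = -96 ≠ 0; (-3, 2): f_x = -95 ≠ 0.
  x = -2: f_y(-2, y) = 6*y**2 - 16*y + 10; vanishes at y ∈ {1}. (-2, 1): f_x = -54 ≠ 0.
  x = -1: f_y(-1, y) = 6*y**2 - 14*y + 8; vanishes at y ∈ {1}. (-1, 1): f_x = -24 ≠ 0.
  x = 0: f_y(0, y) = 6*y**2 - 12*y + 6; vanishes at y ∈ {1}. (0, 1): f_x = -6 ≠ 0.
  x = 1: f_y(1, y) = 6*y**2 - 10*y + 4; vanishes at y ∈ {1}. (1, 1): f_x = 0, f = 0 — SINGULAR.
  x = 2: f_y(2, y) = 6*y**2 - 8*y + 2; vanishes at y ∈ {1}. (2, 1): f_x = -6 ≠ 0.
  x = 3: f_y(3, y) = 6*y**2 - 6*y; vanishes at y ∈ {0, 1}. (3, 0): f_x = -23 ≠ 0; (3, 1): f_x = -24 ≠ 0.
  x = 4: f_y(4, y) = 6*y**2 - 4*y - 2; vanishes at y ∈ {1}. (4, 1): f_x = -54 ≠ 0.
Only singular point on the grid: (1, 1).
Classify: substitute x = 1 + u, y = 1 + v and expand: f = -2*u**3 + u*v**2 + 2*v**3 + v**2.
No constant or linear terms (consistent with a singular point). Quadratic part: v**2. Cubic part: -2*u**3 + u*v**2 + 2*v**3.
The quadratic part v**2 is a perfect square, so there is a single (double) tangent line v = 0, i.e. y = 1. Restricting the cubic part to that line (v = 0) leaves -2*u**3 ≠ 0, so f is not divisible by v and the branch is v² ≈ 2*u**3 to lowest order — this is a cusp.
Classification: cusp.
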